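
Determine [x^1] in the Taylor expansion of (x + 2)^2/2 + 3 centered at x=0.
Expand to order 1: (x + 2)^2/2 + 3 = 2·x + 5 + O(x^2).
The coefficient of x^1 is 2.

Final answer: 2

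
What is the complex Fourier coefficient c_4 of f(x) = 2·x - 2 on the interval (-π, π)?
Compute the real Fourier coefficients first: a_4 = 0, b_4 = -1.
Then c_4 = (a_4 − i·b_4)/2 = i/2.

Final answer: i/2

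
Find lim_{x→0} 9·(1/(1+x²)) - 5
Direct substitution at x = 0 gives 4.

Final answer: 4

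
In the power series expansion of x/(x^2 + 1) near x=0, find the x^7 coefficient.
Expand to order 7: x/(x^2 + 1) = -x^7 + x^5 - x^3 + x + O(x^8).
The coefficient of x^7 is -1.

Final answer: -1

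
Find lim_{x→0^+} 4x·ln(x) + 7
The product is a 0·∞ indeterminate form at x → 0⁺.
Rewrite the product as 4·ln(x) / x^(-1) and apply L'Hôpital, or use the standard hierarchy x^(-1) ≫ |ln x| as x → 0⁺.
The indeterminate product → 0, so the limit = 7.

Final answer: 7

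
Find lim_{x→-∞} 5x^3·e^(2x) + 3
The product is a 0·∞ indeterminate form at x → -∞.
Rewrite the product as 5x^3 / e^(-2x) (an ∞/∞ form) and apply L'Hôpital, or use the standard hierarchy e^(2|x|) ≫ |x^3| as x → -∞.
The indeterminate product → 0, so the limit = 3.

Final answer: 3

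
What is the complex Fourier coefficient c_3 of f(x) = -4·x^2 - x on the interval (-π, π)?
Compute the real Fourier coefficients first: a_3 = 16/9, b_3 = -2/3.
Then c_3 = (a_3 − i·b_3)/2 = 8/9 + i/3.

Final answer: 8/9 + i/3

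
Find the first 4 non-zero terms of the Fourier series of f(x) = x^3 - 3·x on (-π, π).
(-18 + 2·π^2)·sin(x) + (9/2 - π^2)·sin(2·x) + (-22/9 + 2·π^2/3)·sin(3·x) + (27/16 - π^2/2)·sin(4·x)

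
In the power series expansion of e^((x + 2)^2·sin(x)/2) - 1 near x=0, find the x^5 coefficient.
Expand to order 5: e^((x + 2)^2·sin(x)/2) - 1 = 103·x^5/15 + 20·x^4/3 + 11·x^3/2 + 4·x^2 + 2·x + O(x^6).
The coefficient of x^5 is 103/15.

Final answer: 103/15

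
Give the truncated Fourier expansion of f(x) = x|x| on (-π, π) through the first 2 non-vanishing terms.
(-8 + 2·π^2)·sin(x)/π - π·sin(2·x)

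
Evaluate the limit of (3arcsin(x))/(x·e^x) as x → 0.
Both numerator and denominator → 0 as x → 0; this is a 0/0 indeterminate form.
Expand each to leading order near x = 0: numerator ~ 3·x, denominator ~ x.
The limit of the ratio is 3.

Final answer: 3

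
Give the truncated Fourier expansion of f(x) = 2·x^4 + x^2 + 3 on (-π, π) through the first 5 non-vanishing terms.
(92 - 16·π^2)·cos(x) + (-5 + 4·π^2)·cos(2·x) + (20/27 - 16·π^2/9)·cos(3·x) + (-1/8 + π^2)·cos(4·x) + 3 + π^2/3 + 2·π^4/5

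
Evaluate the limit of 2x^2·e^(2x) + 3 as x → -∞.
The product is a 0·∞ indeterminate form at x → -∞.
Rewrite the product as 2x^2 / e^(-2x) (an ∞/∞ form) and apply L'Hôpital, or use the standard hierarchy e^(2|x|) ≫ |x^2| as x → -∞.
The indeterminate product → 0, so the limit = 3.

Final answer: 3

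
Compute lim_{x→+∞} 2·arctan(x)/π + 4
Evaluate the dominant behaviour as x → +∞; each term tends to a finite value or vanishes.
Limit = 5.

Final answer: 5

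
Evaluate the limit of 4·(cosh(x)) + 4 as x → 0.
Direct substitution at x = 0 gives 8.

Final answer: 8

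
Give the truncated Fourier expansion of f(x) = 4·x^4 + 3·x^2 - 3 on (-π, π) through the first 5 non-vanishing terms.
(180 - 32·π^2)·cos(x) + (-9 + 8·π^2)·cos(2·x) + (28/27 - 32·π^2/9)·cos(3·x) + 2·π^2·cos(4·x) - 3 + π^2 + 4·π^4/5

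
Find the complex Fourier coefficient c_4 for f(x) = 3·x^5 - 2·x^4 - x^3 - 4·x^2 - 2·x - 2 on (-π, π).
Compute the real Fourier coefficients first: a_4 = -π^2 - 5/8, b_4 = -3·π^4/2 + 7/64 + 19·π^2/8.
Then c_4 = (a_4 − i·b_4)/2 = -π^2/2 - 5/16 - 19·i·π^2/16 - 7·i/128 + 3·i·π^4/4.

Final answer: -π^2/2 - 5/16 - 19·i·π^2/16 - 7·i/128 + 3·i·π^4/4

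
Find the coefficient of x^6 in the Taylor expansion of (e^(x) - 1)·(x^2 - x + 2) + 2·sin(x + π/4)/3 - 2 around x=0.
Expand to order 6: (e^(x) - 1)·(x^2 - x + 2) + 2·sin(x + π/4)/3 - 2 = x^6·(13/360 - √(2)/2160) + x^5·(√(2)/360 + 17/120) + x^4·(√(2)/72 + 5/12) + x^3·(5/6 - √(2)/18) - √(2)·x^2/6 + x·(√(2)/3 + 2) - 2 + √(2)/3 + O(x^7).
The coefficient of x^6 is 13/360 - √(2)/2160.

Final answer: 13/360 - √(2)/2160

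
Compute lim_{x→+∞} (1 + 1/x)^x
As x → +∞: this is the defining limit (1 + 1/x)^x → e^1.
Limit = e.

Final answer: e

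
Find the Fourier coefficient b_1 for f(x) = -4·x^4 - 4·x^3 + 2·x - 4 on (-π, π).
b_1 = (1/π) ∫_{-π}^{π} f(x)·sin(1x) dx.
Evaluate the integral (use parity and integration by parts as needed): b_1 = 52 - 8·π^2.

Final answer: 52 - 8·π^2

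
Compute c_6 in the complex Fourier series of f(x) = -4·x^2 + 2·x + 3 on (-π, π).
Compute the real Fourier coefficients first: a_6 = -4/9, b_6 = -2/3.
Then c_6 = (a_6 − i·b_6)/2 = -2/9 + i/3.

Final answer: -2/9 + i/3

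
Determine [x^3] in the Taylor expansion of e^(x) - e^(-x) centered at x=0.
Expand to order 3: e^(x) - e^(-x) = x^3/3 + 2·x + O(x^4).
The coefficient of x^3 is 1/3.

Final answer: 1/3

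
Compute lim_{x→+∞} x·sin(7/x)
As x → +∞: let u = 7/x → 0⁺; then x·sin(7/x) = 7·sin(u)/u → 7·1 = 7.
Limit = 7.

Final answer: 7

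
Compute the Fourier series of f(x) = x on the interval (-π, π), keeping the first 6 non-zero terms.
2·sin(x) - sin(2·x) + 2·sin(3·x)/3 - sin(4·x)/2 + 2·sin(5·x)/5 - sin(6·x)/3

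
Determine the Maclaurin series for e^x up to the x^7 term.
x^7/5040 + x^6/720 + x^5/120 + x^4/24 + x^3/6 + x^2/2 + x + 1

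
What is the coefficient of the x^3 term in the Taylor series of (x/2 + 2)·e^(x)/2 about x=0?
Expand to order 3: (x/2 + 2)·e^(x)/2 = 7·x^3/24 + 3·x^2/4 + 5·x/4 + 1 + O(x^4).
The coefficient of x^3 is 7/24.

Final answer: 7/24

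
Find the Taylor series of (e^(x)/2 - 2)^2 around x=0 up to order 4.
x^4/12 - x^2/2 - 3·x/2 + 9/4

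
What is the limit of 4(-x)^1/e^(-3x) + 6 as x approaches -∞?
The quotient is an ∞/∞ indeterminate form as x → -∞.
Compare growth rates of the dominant terms (exponentials ≫ polynomials ≫ logarithms), or apply L'Hôpital's rule; the quotient → 0.
Adding the constant: 0 + 6 = 6. Limit = 6.

Final answer: 6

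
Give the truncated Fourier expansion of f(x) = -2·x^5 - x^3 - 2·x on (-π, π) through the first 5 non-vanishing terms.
(-472 - 4·π^4 + 78·π^2)·sin(x) + (-9·π^2 + 31/2 + 2·π^4)·sin(2·x) + (-4·π^4/3 - 232/81 + 62·π^2/27)·sin(3·x) + (-3·π^2/4 + 41/32 + π^4)·sin(4·x) + (-4·π^4/5 - 536/625 + 6·π^2/25)·sin(5·x)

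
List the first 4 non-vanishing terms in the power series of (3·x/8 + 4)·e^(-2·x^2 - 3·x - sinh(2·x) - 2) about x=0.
-2147·x^3·e^(-2)/48 + 321·x^2·e^(-2)/8 - 157·x·e^(-2)/8 + 4·e^(-2)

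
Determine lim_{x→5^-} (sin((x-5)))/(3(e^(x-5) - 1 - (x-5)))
Both numerator and denominator → 0 as x → 5^-; this is a 0/0 indeterminate form.
Expand each to leading order near x = 5: numerator ~ (x - 5), denominator ~ 3·(x - 5)^2/2.
The limit of the ratio is -∞.

Final answer: -∞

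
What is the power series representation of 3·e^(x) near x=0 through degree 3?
x^3/2 + 3·x^2/2 + 3·x + 3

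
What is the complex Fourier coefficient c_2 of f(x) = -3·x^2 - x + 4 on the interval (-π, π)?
Compute the real Fourier coefficients first: a_2 = -3, b_2 = 1.
Then c_2 = (a_2 − i·b_2)/2 = -3/2 - i/2.

Final answer: -3/2 - i/2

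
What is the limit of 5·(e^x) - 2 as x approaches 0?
Direct substitution at x = 0 gives 3.

Final answer: 3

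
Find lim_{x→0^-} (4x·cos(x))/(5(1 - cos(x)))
Both numerator and denominator → 0 as x → 0^-; this is a 0/0 indeterminate form.
Expand each to leading order near x = 0: numerator ~ 4·x, denominator ~ 5·x^2/2.
The limit of the ratio is -∞.

Final answer: -∞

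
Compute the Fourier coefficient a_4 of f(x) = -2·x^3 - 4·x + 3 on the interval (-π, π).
a_4 = (1/π) ∫_{-π}^{π} f(x)·cos(4x) dx.
Evaluate the integral (use parity and integration by parts as needed): a_4 = 0.

Final answer: 0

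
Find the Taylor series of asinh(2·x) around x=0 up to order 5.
12·x^5/5 - 4·x^3/3 + 2·x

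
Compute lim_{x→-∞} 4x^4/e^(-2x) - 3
The quotient is an ∞/∞ indeterminate form as x → -∞.
Compare growth rates of the dominant terms (exponentials ≫ polynomials ≫ logarithms), or apply L'Hôpital's rule; the quotient → 0.
Adding the constant: 0 - 3 = -3. Limit = -3.

Final answer: -3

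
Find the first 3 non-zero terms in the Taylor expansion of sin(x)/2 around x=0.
x^5/240 - x^3/12 + x/2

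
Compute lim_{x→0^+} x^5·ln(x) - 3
The product is a 0·∞ indeterminate form at x → 0⁺.
Rewrite the product as ln(x) / x^(-5) and apply L'Hôpital, or use the standard hierarchy x^(-5) ≫ |ln x| as x → 0⁺.
The indeterminate product → 0, so the limit = -3.

Final answer: -3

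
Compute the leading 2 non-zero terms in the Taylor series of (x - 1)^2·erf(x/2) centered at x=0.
-2·x^2/√(π) + x/√(π)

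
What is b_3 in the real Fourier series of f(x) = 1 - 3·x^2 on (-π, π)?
b_3 = (1/π) ∫_{-π}^{π} f(x)·sin(3x) dx.
Evaluate the integral (use parity and integration by parts as needed): b_3 = 0.

Final answer: 0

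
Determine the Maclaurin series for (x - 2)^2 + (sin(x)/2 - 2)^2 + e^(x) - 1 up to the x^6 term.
x^6/80 - x^5/120 - x^4/24 + x^3/2 + 7·x^2/4 - 5·x + 8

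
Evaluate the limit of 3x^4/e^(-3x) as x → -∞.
This is an ∞/∞ indeterminate form as x → -∞.
Compare growth rates of the dominant terms (exponentials ≫ polynomials ≫ logarithms), or apply L'Hôpital's rule; the quotient → 0.
Limit = 0.

Final answer: 0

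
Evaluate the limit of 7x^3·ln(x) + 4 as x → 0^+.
The product is a 0·∞ indeterminate form at x → 0⁺.
Rewrite the product as 7·ln(x) / x^(-3) and apply L'Hôpital, or use the standard hierarchy x^(-3) ≫ |ln x| as x → 0⁺.
The indeterminate product → 0, so the limit = 4.

Final answer: 4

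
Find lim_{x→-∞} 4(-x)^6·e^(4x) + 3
The product is a 0·∞ indeterminate form at x → -∞.
Rewrite the product as 4(-x)^6 / e^(-4x) (an ∞/∞ form) and apply L'Hôpital, or use the standard hierarchy e^(4|x|) ≫ |(-x)^6| as x → -∞.
The indeterminate product → 0, so the limit = 3.

Final answer: 3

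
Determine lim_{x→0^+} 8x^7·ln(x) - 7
The product is a 0·∞ indeterminate form at x → 0⁺.
Rewrite the product as 8·ln(x) / x^(-7) and apply L'Hôpital, or use the standard hierarchy x^(-7) ≫ |ln x| as x → 0⁺.
The indeterminate product → 0, so the limit = -7.

Final answer: -7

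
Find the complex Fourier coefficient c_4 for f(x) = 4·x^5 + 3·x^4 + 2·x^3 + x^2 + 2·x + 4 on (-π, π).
Compute the real Fourier coefficients first: a_4 = -5/16 + 3·π^2/2, b_4 = -2·π^4 - 25/16 + 3·π^2/2.
Then c_4 = (a_4 − i·b_4)/2 = -5/32 + 3·π^2/4 - 3·i·π^2/4 + 25·i/32 + i·π^4.

Final answer: -5/32 + 3·π^2/4 - 3·i·π^2/4 + 25·i/32 + i·π^4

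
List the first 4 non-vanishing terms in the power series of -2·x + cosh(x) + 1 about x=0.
x^4/24 + x^2/2 - 2·x + 2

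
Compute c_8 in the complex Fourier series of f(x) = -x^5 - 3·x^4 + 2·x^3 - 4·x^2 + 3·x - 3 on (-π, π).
Compute the real Fourier coefficients first: a_8 = -3·π^2/8 - 55/256, b_8 = -37·π^2/64 - 1425/2048 + π^4/4.
Then c_8 = (a_8 − i·b_8)/2 = -3·π^2/16 - 55/512 - i·π^4/8 + 1425·i/4096 + 37·i·π^2/128.

Final answer: -3·π^2/16 - 55/512 - i·π^4/8 + 1425·i/4096 + 37·i·π^2/128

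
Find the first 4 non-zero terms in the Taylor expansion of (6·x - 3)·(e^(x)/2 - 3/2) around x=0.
5·x^3/4 + 9·x^2/4 - 15·x/2 + 3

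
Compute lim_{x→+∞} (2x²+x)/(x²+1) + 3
Evaluate the dominant behaviour as x → +∞; each term tends to a finite value or vanishes.
Limit = 5.

Final answer: 5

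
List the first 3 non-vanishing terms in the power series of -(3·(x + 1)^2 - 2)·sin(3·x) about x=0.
-9·x^3/2 - 18·x^2 - 3·x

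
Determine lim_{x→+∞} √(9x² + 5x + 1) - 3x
As x → +∞: multiply by the conjugate to get (5x+1)/(√(9x²+5x+1)+3x); the denominator ~ 6x, so the limit is 5/6.
Limit = 5/6.

Final answer: 5/6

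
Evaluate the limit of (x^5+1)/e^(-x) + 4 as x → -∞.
The quotient is an ∞/∞ indeterminate form as x → -∞.
Compare growth rates of the dominant terms (exponentials ≫ polynomials ≫ logarithms), or apply L'Hôpital's rule; the quotient → 0.
Adding the constant: 0 + 4 = 4. Limit = 4.

Final answer: 4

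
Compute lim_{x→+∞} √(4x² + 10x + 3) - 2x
As x → +∞: multiply by the conjugate to get (10x+3)/(√(4x²+10x+3)+2x); the denominator ~ 4x, so the limit is 10/4 = 5/2.
Limit = 5/2.

Final answer: 5/2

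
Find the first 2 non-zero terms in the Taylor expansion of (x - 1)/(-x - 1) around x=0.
1 - 2·x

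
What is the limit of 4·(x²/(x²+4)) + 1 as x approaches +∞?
Evaluate the dominant behaviour as x → +∞; each term tends to a finite value or vanishes.
Limit = 5.

Final answer: 5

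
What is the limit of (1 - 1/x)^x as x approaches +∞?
As x → +∞: this is the defining limit (1 - 1/x)^x → e^(-1).
Limit = e^(-1).

Final answer: e^(-1)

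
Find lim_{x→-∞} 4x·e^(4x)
This is a 0·∞ indeterminate form at x → -∞.
Rewrite the product as 4x / e^(-4x) (an ∞/∞ form) and apply L'Hôpital, or use the standard hierarchy e^(4|x|) ≫ |x| as x → -∞.
The indeterminate product → 0, so the limit = 0.

Final answer: 0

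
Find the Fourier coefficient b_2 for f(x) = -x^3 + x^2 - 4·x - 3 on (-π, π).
b_2 = (1/π) ∫_{-π}^{π} f(x)·sin(2x) dx.
Evaluate the integral (use parity and integration by parts as needed): b_2 = 5/2 + π^2.

Final answer: 5/2 + π^2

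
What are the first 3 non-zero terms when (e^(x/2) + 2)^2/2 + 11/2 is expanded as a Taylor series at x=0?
x^2/2 + 3·x/2 + 10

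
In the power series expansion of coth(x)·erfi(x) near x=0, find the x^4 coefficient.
Expand to order 4: coth(x)·erfi(x) = 17·x^4/(45·√(π)) + 4·x^2/(3·√(π)) + 2/√(π) + O(x^5).
The coefficient of x^4 is 17/(45·√(π)).

Final answer: 17/(45·√(π))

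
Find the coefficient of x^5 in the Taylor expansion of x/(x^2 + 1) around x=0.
Expand to order 5: x/(x^2 + 1) = x^5 - x^3 + x + O(x^6).
The coefficient of x^5 is 1.

Final answer: 1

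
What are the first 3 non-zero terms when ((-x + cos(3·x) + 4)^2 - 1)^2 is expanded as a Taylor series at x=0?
-2012·x^2 - 480·x + 576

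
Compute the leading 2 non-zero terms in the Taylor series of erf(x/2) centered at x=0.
-x^3/(12·√(π)) + x/√(π)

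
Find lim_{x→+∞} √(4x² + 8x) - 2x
As x → +∞: multiply by the conjugate to get (8x)/(√(4x²+8x)+2x); the denominator ~ 4x, so the limit is 8/4 = 2.
Limit = 2.

Final answer: 2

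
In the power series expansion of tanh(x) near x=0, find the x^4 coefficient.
Expand to order 4: tanh(x) = -x^3/3 + x + O(x^5).
The coefficient of x^4 is 0.

Final answer: 0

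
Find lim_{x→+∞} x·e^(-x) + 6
Evaluate the dominant behaviour as x → +∞; each term tends to a finite value or vanishes.
Limit = 6.

Final answer: 6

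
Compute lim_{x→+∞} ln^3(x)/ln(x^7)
This is an ∞/∞ indeterminate form as x → +∞.
Write ln(x^7) = 7·ln(x), reducing the quotient to ln^2(x)/7 → ∞.
Limit = ∞.

Final answer: ∞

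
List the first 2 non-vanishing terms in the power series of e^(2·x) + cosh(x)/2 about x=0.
2·x + 3/2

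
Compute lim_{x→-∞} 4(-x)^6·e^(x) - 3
The product is a 0·∞ indeterminate form at x → -∞.
Rewrite the product as 4(-x)^6 / e^(-x) (an ∞/∞ form) and apply L'Hôpital, or use the standard hierarchy e^(|x|) ≫ |(-x)^6| as x → -∞.
The indeterminate product → 0, so the limit = -3.

Final answer: -3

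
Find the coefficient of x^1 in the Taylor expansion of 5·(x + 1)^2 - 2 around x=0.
Expand to order 1: 5·(x + 1)^2 - 2 = 10·x + 3 + O(x^2).
The coefficient of x^1 is 10.

Final answer: 10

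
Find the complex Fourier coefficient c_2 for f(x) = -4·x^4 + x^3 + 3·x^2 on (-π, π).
Compute the real Fourier coefficients first: a_2 = 15 - 8·π^2, b_2 = 3/2 - π^2.
Then c_2 = (a_2 − i·b_2)/2 = -4·π^2 + 15/2 - 3·i/4 + i·π^2/2.

Final answer: -4·π^2 + 15/2 - 3·i/4 + i·π^2/2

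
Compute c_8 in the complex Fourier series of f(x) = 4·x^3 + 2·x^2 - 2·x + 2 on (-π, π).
Compute the real Fourier coefficients first: a_8 = 1/8, b_8 = 19/32 - π^2.
Then c_8 = (a_8 − i·b_8)/2 = 1/16 - 19·i/64 + i·π^2/2.

Final answer: 1/16 - 19·i/64 + i·π^2/2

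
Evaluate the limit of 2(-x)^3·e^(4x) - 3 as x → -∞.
The product is a 0·∞ indeterminate form at x → -∞.
Rewrite the product as 2(-x)^3 / e^(-4x) (an ∞/∞ form) and apply L'Hôpital, or use the standard hierarchy e^(4|x|) ≫ |(-x)^3| as x → -∞.
The indeterminate product → 0, so the limit = -3.

Final answer: -3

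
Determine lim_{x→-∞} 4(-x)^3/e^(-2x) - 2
The quotient is an ∞/∞ indeterminate form as x → -∞.
Compare growth rates of the dominant terms (exponentials ≫ polynomials ≫ logarithms), or apply L'Hôpital's rule; the quotient → 0.
Adding the constant: 0 - 2 = -2. Limit = -2.

Final answer: -2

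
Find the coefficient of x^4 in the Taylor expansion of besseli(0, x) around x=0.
Expand to order 4: besseli(0, x) = x^4/64 + x^2/4 + 1 + O(x^5).
The coefficient of x^4 is 1/64.

Final answer: 1/64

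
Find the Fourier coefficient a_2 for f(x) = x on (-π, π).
a_2 = (1/π) ∫_{-π}^{π} f(x)·cos(2x) dx.
Evaluate the integral (use parity and integration by parts as needed): a_2 = 0.

Final answer: 0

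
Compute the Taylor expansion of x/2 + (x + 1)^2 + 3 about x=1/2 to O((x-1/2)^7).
11/2 + 7·(x - 1/2)/2 + (x - 1/2)^2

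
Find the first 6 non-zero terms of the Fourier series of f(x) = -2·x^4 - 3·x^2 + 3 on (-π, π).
(-84 + 16·π^2)·cos(x) + (3 - 4·π^2)·cos(2·x) + (4/27 + 16·π^2/9)·cos(3·x) + (-π^2 - 3/8)·cos(4·x) + (204/625 + 16·π^2/25)·cos(5·x) - 2·π^4/5 - π^2 + 3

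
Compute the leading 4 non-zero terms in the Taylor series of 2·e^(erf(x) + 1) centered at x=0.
x^3·(-4·e/(3·√(π)) + 8·e/(3·π^(3/2))) + 4·e·x^2/π + 4·e·x/√(π) + 2·e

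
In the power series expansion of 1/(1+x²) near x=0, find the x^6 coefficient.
Expand to order 6: 1/(1+x²) = -x^6 + x^4 - x^2 + 1 + O(x^7).
The coefficient of x^6 is -1.

Final answer: -1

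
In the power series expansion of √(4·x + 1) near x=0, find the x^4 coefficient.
Expand to order 4: √(4·x + 1) = -10·x^4 + 4·x^3 - 2·x^2 + 2·x + 1 + O(x^5).
The coefficient of x^4 is -10.

Final answer: -10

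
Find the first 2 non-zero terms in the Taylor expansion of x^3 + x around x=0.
x^3 + x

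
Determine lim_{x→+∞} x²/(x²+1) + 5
Evaluate the dominant behaviour as x → +∞; each term tends to a finite value or vanishes.
Limit = 6.

Final answer: 6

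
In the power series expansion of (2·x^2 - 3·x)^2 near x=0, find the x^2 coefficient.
Expand to order 2: (2·x^2 - 3·x)^2 = 9·x^2 + O(x^3).
The coefficient of x^2 is 9.

Final answer: 9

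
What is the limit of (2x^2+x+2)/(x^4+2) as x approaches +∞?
This is an ∞/∞ indeterminate form as x → +∞.
Divide numerator and denominator by x^4 and let the lower-order terms vanish; the numerator's degree 2 is below the denominator's degree 4, so the quotient → 0.
Limit = 0.

Final answer: 0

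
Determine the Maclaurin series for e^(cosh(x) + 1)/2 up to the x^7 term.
31·x^6·e^(2)/1440 + x^4·e^(2)/12 + x^2·e^(2)/4 + e^(2)/2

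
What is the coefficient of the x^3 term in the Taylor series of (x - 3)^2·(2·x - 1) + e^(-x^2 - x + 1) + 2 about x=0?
Expand to order 3: (x - 3)^2·(2·x - 1) + e^(-x^2 - x + 1) + 2 = x^3·(2 + 5·e/6) + x^2·(-13 - e/2) + x·(24 - e) - 7 + e + O(x^4).
The coefficient of x^3 is 2 + 5·e/6.

Final answer: 2 + 5·e/6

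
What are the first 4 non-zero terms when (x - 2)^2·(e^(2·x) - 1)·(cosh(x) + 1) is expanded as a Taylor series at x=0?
-8·x^5/15 - 4·x^4/3 + 8·x^3/3 + 16·x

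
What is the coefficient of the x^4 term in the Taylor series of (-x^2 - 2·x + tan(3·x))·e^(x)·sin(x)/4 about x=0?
Expand to order 4: (-x^2 - 2·x + tan(3·x))·e^(x)·sin(x)/4 = 25·x^4/12 + x^2/4 + O(x^5).
The coefficient of x^4 is 25/12.

Final answer: 25/12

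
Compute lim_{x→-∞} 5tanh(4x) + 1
Evaluate the dominant behaviour as x → -∞; each term tends to a finite value or vanishes.
Limit = -4.

Final answer: -4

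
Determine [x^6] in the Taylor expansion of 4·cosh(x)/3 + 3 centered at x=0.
Expand to order 6: 4·cosh(x)/3 + 3 = x^6/540 + x^4/18 + 2·x^2/3 + 13/3 + O(x^7).
The coefficient of x^6 is 1/540.

Final answer: 1/540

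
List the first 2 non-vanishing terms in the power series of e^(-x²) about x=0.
1 - x^2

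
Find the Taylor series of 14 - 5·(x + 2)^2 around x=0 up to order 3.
-5·x^2 - 20·x - 6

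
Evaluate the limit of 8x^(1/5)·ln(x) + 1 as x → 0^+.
The product is a 0·∞ indeterminate form at x → 0⁺.
Rewrite the product as 8·ln(x) / x^(-1/5) and apply L'Hôpital, or use the standard hierarchy x^(-1/5) ≫ |ln x| as x → 0⁺.
The indeterminate product → 0, so the limit = 1.

Final answer: 1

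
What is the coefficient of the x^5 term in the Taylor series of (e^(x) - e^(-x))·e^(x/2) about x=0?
Expand to order 5: (e^(x) - e^(-x))·e^(x/2) = 61·x^5/960 + 5·x^4/24 + 7·x^3/12 + x^2 + 2·x + O(x^6).
The coefficient of x^5 is 61/960.

Final answer: 61/960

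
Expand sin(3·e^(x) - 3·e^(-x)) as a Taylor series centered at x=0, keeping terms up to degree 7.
-653·x^7/120 + 937·x^5/20 - 35·x^3 + 6·x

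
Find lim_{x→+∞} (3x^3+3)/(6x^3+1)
This is an ∞/∞ indeterminate form as x → +∞.
Divide numerator and denominator by x^3 and let the lower-order terms vanish; the leading terms give 3/6 = 1/2.
Limit = 1/2.

Final answer: 1/2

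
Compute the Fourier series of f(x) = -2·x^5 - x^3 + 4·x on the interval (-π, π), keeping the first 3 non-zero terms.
(-460 - 4·π^4 + 78·π^2)·sin(x) + (-9·π^2 + 19/2 + 2·π^4)·sin(2·x) + (-4·π^4/3 + 92/81 + 62·π^2/27)·sin(3·x)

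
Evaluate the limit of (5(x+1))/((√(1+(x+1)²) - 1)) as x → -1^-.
Both numerator and denominator → 0 as x → -1^-; this is a 0/0 indeterminate form.
Expand each to leading order near x = -1: numerator ~ 5·(x + 1), denominator ~ (x + 1)^2/2.
The limit of the ratio is -∞.

Final answer: -∞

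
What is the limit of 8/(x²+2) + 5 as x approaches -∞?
Evaluate the dominant behaviour as x → -∞; each term tends to a finite value or vanishes.
Limit = 5.

Final answer: 5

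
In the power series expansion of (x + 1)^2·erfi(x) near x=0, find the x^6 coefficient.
Expand to order 6: (x + 1)^2·erfi(x) = 2·x^6/(5·√(π)) + 13·x^5/(15·√(π)) + 4·x^4/(3·√(π)) + 8·x^3/(3·√(π)) + 4·x^2/√(π) + 2·x/√(π) + O(x^7).
The coefficient of x^6 is 2/(5·√(π)).

Final answer: 2/(5·√(π))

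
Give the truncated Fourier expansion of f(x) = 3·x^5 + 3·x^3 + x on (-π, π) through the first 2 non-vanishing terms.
(-114·π^2 + 6·π^4 + 686)·sin(x) + (-3·π^4 - 19 + 12·π^2)·sin(2·x)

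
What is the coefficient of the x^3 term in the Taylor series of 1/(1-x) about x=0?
Expand to order 3: 1/(1-x) = x^3 + x^2 + x + 1 + O(x^4).
The coefficient of x^3 is 1.

Final answer: 1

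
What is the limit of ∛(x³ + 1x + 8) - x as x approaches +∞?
This is an ∞ − ∞ indeterminate form.
Multiply by (A² + AB + B²)/(A² + AB + B²) where A = ∛(x³+1x + 8), B = x to use A³ − B³ = (A−B)(A²+AB+B²); the x³ terms cancel, leaving (1x + 8)/(A²+AB+B²) with denominator ~ 3x², so the limit is 0.
Limit = 0.

Final answer: 0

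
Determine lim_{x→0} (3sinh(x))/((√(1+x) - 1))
Both numerator and denominator → 0 as x → 0; this is a 0/0 indeterminate form.
Expand each to leading order near x = 0: numerator ~ 3·x, denominator ~ x/2.
The limit of the ratio is 6.

Final answer: 6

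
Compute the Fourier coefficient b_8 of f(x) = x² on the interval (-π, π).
b_8 = (1/π) ∫_{-π}^{π} f(x)·sin(8x) dx.
Evaluate the integral (use parity and integration by parts as needed): b_8 = 0.

Final answer: 0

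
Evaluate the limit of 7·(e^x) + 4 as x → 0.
Direct substitution at x = 0 gives 11.

Final answer: 11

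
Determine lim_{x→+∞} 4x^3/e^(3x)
This is an ∞/∞ indeterminate form as x → +∞.
The exponential denominator e^(3x) dominates the polynomial numerator (e^x ≫ x^3 as x → ∞), so the quotient → 0.
Limit = 0.

Final answer: 0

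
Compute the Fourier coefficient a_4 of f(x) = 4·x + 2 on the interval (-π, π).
a_4 = (1/π) ∫_{-π}^{π} f(x)·cos(4x) dx.
Evaluate the integral (use parity and integration by parts as needed): a_4 = 0.

Final answer: 0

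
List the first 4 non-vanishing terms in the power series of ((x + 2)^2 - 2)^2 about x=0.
8·x^3 + 20·x^2 + 16·x + 4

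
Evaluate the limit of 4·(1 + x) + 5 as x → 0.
Direct substitution at x = 0 gives 9.

Final answer: 9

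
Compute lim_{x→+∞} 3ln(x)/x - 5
The quotient is an ∞/∞ indeterminate form as x → +∞.
The polynomial denominator x dominates the logarithmic numerator (any positive power of x ≫ ln(x) as x → ∞), so the quotient → 0.
Adding the constant: 0 - 5 = -5. Limit = -5.

Final answer: -5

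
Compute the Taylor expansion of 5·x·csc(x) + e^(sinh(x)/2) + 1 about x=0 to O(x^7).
16997·x^6/967680 + 19·x^5/1280 + 163·x^4/1152 + 5·x^3/48 + 23·x^2/24 + x/2 + 7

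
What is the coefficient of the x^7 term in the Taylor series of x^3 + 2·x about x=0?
Expand to order 7: x^3 + 2·x = x^3 + 2·x + O(x^8).
The coefficient of x^7 is 0.

Final answer: 0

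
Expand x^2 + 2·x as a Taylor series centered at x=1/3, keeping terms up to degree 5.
7/9 + 8·(x - 1/3)/3 + (x - 1/3)^2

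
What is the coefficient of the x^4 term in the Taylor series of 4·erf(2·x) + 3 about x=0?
Expand to order 4: 4·erf(2·x) + 3 = -64·x^3/(3·√(π)) + 16·x/√(π) + 3 + O(x^5).
The coefficient of x^4 is 0.

Final answer: 0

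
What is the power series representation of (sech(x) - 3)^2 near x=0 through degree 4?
-7·x^4/12 + 2·x^2 + 4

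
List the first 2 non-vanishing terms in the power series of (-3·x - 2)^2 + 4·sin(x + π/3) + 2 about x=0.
14·x + 2·√(3) + 6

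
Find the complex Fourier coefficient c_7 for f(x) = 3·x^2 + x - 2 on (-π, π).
Compute the real Fourier coefficients first: a_7 = -12/49, b_7 = 2/7.
Then c_7 = (a_7 − i·b_7)/2 = -6/49 - i/7.

Final answer: -6/49 - i/7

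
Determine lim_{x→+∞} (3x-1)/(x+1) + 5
Evaluate the dominant behaviour as x → +∞; each term tends to a finite value or vanishes.
Limit = 8.

Final answer: 8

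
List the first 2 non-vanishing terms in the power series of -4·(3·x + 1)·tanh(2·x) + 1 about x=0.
1 - 8·x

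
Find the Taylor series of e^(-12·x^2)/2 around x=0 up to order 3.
1/2 - 6·x^2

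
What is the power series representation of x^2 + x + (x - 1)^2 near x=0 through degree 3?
2·x^2 - x + 1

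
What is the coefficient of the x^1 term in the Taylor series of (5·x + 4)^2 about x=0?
Expand to order 1: (5·x + 4)^2 = 40·x + 16 + O(x^2).
The coefficient of x^1 is 40.

Final answer: 40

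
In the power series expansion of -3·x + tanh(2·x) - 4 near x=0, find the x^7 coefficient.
Expand to order 7: -3·x + tanh(2·x) - 4 = -2176·x^7/315 + 64·x^5/15 - 8·x^3/3 - x - 4 + O(x^8).
The coefficient of x^7 is -2176/315.

Final answer: -2176/315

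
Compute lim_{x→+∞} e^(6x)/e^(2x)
This is an ∞/∞ indeterminate form as x → +∞.
Rewrite e^(6x)/e^(2x) = e^((6−2)x) = e^(4x); the exponent coefficient is 4 > 0 so e^(4x) → ∞.
Limit = ∞.

Final answer: ∞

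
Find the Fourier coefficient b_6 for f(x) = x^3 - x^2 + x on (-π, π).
b_6 = (1/π) ∫_{-π}^{π} f(x)·sin(6x) dx.
Evaluate the integral (use parity and integration by parts as needed): b_6 = -π^2/3 - 5/18.

Final answer: -π^2/3 - 5/18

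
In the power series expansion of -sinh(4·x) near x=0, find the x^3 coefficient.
Expand to order 3: -sinh(4·x) = -32·x^3/3 - 4·x + O(x^4).
The coefficient of x^3 is -32/3.

Final answer: -32/3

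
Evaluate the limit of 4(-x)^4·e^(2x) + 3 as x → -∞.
The product is a 0·∞ indeterminate form at x → -∞.
Rewrite the product as 4(-x)^4 / e^(-2x) (an ∞/∞ form) and apply L'Hôpital, or use the standard hierarchy e^(2|x|) ≫ |(-x)^4| as x → -∞.
The indeterminate product → 0, so the limit = 3.

Final answer: 3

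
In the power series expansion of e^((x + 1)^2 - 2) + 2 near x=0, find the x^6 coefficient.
Expand to order 6: e^((x + 1)^2 - 2) + 2 = 173·x^6·e^(-1)/90 + 13·x^5·e^(-1)/5 + 19·x^4·e^(-1)/6 + 10·x^3·e^(-1)/3 + 3·x^2·e^(-1) + 2·x·e^(-1) + e^(-1) + 2 + O(x^7).
The coefficient of x^6 is 173·e^(-1)/90.

Final answer: 173·e^(-1)/90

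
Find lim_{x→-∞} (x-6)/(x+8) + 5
Evaluate the dominant behaviour as x → -∞; each term tends to a finite value or vanishes.
Limit = 6.

Final answer: 6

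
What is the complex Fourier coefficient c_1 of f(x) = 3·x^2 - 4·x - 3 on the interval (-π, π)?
Compute the real Fourier coefficients first: a_1 = -12, b_1 = -8.
Then c_1 = (a_1 − i·b_1)/2 = -6 + 4·i.

Final answer: -6 + 4·i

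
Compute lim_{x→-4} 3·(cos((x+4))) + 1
Direct substitution at x = -4 gives 4.

Final answer: 4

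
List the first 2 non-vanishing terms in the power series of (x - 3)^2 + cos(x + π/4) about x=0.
x·(-6 - √(2)/2) + √(2)/2 + 9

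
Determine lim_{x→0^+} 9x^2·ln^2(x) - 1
The product is a 0·∞ indeterminate form at x → 0⁺.
Rewrite the product as 9·ln^2(x) / x^(-2) and apply L'Hôpital, or use the standard hierarchy x^(-2) ≫ |ln x|^2 as x → 0⁺.
The indeterminate product → 0, so the limit = -1.

Final answer: -1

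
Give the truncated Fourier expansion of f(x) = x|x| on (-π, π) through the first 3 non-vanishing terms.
(-8 + 2·π^2)·sin(x)/π - π·sin(2·x) + (-8 + 18·π^2)·sin(3·x)/(27·π)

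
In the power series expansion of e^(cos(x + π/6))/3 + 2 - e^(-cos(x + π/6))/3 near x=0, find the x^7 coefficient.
-187·√(3)·e^(-√(3)/2)/138240 + 1081·e^(-√(3)/2)/276480 + 187·√(3)·e^(√(3)/2)/138240 + 1081·e^(√(3)/2)/276480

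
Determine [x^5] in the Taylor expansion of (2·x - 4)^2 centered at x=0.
Expand to order 5: (2·x - 4)^2 = 4·x^2 - 16·x + 16 + O(x^6).
The coefficient of x^5 is 0.

Final answer: 0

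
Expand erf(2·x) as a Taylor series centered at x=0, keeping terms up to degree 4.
-16·x^3/(3·√(π)) + 4·x/√(π)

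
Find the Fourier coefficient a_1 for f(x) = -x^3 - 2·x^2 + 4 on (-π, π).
a_1 = (1/π) ∫_{-π}^{π} f(x)·cos(1x) dx.
Evaluate the integral (use parity and integration by parts as needed): a_1 = 8.

Final answer: 8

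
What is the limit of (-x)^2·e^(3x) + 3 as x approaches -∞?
The product is a 0·∞ indeterminate form at x → -∞.
Rewrite the product as (-x)^2 / e^(-3x) (an ∞/∞ form) and apply L'Hôpital, or use the standard hierarchy e^(3|x|) ≫ |(-x)^2| as x → -∞.
The indeterminate product → 0, so the limit = 3.

Final answer: 3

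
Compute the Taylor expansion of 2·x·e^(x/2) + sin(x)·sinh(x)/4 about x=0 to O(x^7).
-13·x^6/5760 + x^5/192 + x^4/24 + x^3/4 + 5·x^2/4 + 2·x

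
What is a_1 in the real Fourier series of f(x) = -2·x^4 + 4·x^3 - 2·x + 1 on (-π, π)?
a_1 = (1/π) ∫_{-π}^{π} f(x)·cos(1x) dx.
Evaluate the integral (use parity and integration by parts as needed): a_1 = -96 + 16·π^2.

Final answer: -96 + 16·π^2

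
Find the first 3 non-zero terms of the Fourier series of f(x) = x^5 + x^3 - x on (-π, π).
(-38·π^2 + 2·π^4 + 226)·sin(x) + (-π^4 - 5 + 4·π^2)·sin(2·x) + (-22·π^2/27 - 10/81 + 2·π^4/3)·sin(3·x)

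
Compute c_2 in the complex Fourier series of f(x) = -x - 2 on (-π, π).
Compute the real Fourier coefficients first: a_2 = 0, b_2 = 1.
Then c_2 = (a_2 − i·b_2)/2 = -i/2.

Final answer: -i/2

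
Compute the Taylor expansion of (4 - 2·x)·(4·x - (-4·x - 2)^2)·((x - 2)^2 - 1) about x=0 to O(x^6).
32·x^5 - 168·x^4 + 216·x^3 + 24·x^2 - 56·x - 48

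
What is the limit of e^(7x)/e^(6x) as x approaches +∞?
This is an ∞/∞ indeterminate form as x → +∞.
Rewrite e^(7x)/e^(6x) = e^((7−6)x) = e^(x); the exponent coefficient is 1 > 0 so e^(x) → ∞.
Limit = ∞.

Final answer: ∞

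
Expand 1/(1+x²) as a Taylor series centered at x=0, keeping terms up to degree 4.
x^4 - x^2 + 1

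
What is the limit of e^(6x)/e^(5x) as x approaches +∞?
This is an ∞/∞ indeterminate form as x → +∞.
Rewrite e^(6x)/e^(5x) = e^((6−5)x) = e^(x); the exponent coefficient is 1 > 0 so e^(x) → ∞.
Limit = ∞.

Final answer: ∞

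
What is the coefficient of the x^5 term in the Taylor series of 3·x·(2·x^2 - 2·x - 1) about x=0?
Expand to order 5: 3·x·(2·x^2 - 2·x - 1) = 6·x^3 - 6·x^2 - 3·x + O(x^6).
The coefficient of x^5 is 0.

Final answer: 0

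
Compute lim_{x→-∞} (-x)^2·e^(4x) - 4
The product is a 0·∞ indeterminate form at x → -∞.
Rewrite the product as (-x)^2 / e^(-4x) (an ∞/∞ form) and apply L'Hôpital, or use the standard hierarchy e^(4|x|) ≫ |(-x)^2| as x → -∞.
The indeterminate product → 0, so the limit = -4.

Final answer: -4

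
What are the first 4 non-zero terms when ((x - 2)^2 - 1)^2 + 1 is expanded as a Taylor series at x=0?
-8·x^3 + 22·x^2 - 24·x + 10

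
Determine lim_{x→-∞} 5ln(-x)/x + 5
The quotient is an ∞/∞ indeterminate form as x → -∞.
Compare growth rates of the dominant terms (exponentials ≫ polynomials ≫ logarithms), or apply L'Hôpital's rule; the quotient → 0.
Adding the constant: 0 + 5 = 5. Limit = 5.

Final answer: 5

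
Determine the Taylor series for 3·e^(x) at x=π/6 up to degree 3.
3·e^(π/6) + 3·e^(π/6)·(x - π/6) + 3·e^(π/6)·(x - π/6)^2/2 + e^(π/6)·(x - π/6)^3/2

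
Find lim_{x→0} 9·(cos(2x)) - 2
Direct substitution at x = 0 gives 7.

Final answer: 7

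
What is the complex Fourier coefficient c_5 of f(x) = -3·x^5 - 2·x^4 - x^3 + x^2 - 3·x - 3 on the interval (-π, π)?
Compute the real Fourier coefficients first: a_5 = -196/625 + 16·π^2/25, b_5 = -6·π^4/5 - 834/625 + 14·π^2/25.
Then c_5 = (a_5 − i·b_5)/2 = -98/625 + 8·π^2/25 - 7·i·π^2/25 + 417·i/625 + 3·i·π^4/5.

Final answer: -98/625 + 8·π^2/25 - 7·i·π^2/25 + 417·i/625 + 3·i·π^4/5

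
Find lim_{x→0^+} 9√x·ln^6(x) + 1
The product is a 0·∞ indeterminate form at x → 0⁺.
Rewrite the product as 9·ln^6(x) / x^(-1/2) and apply L'Hôpital, or use the standard hierarchy x^(-1/2) ≫ |ln x|^6 as x → 0⁺.
The indeterminate product → 0, so the limit = 1.

Final answer: 1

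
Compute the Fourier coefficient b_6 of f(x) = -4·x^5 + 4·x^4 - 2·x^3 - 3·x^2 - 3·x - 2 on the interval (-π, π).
b_6 = (1/π) ∫_{-π}^{π} f(x)·sin(6x) dx.
Evaluate the integral (use parity and integration by parts as needed): b_6 = -2·π^2/27 + 82/81 + 4·π^4/3.

Final answer: -2·π^2/27 + 82/81 + 4·π^4/3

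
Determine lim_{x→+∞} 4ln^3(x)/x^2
This is an ∞/∞ indeterminate form as x → +∞.
The polynomial denominator x^2 dominates the logarithmic numerator (any positive power of x ≫ ln^3(x) as x → ∞), so the quotient → 0.
Limit = 0.

Final answer: 0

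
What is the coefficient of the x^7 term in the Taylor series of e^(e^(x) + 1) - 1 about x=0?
Expand to order 7: e^(e^(x) + 1) - 1 = 877·x^7·e^(2)/5040 + 203·x^6·e^(2)/720 + 13·x^5·e^(2)/30 + 5·x^4·e^(2)/8 + 5·x^3·e^(2)/6 + x^2·e^(2) + x·e^(2) - 1 + e^(2) + O(x^8).
The coefficient of x^7 is 877·e^(2)/5040.

Final answer: 877·e^(2)/5040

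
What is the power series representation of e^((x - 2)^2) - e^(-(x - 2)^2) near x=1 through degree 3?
(-1 + e^(2))·e^(-1) + (-2·e^(2) - 2)·e^(-1)·(x - 1) + (-1 + 3·e^(2))·e^(-1)·(x - 1)^2 + (2 - 10·e^(2))·e^(-1)·(x - 1)^3/3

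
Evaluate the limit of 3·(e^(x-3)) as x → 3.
Direct substitution at x = 3 gives 3.

Final answer: 3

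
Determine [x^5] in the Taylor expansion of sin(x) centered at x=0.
Expand to order 5: sin(x) = x^5/120 - x^3/6 + x + O(x^6).
The coefficient of x^5 is 1/120.

Final answer: 1/120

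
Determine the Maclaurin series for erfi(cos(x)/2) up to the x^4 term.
5·x^4·e^(1/4)/(48·√(π)) - x^2·e^(1/4)/(2·√(π)) + erfi(1/2)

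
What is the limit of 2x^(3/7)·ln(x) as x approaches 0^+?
This is a 0·∞ indeterminate form at x → 0⁺.
Rewrite the product as 2·ln(x) / x^(-3/7) and apply L'Hôpital, or use the standard hierarchy x^(-3/7) ≫ |ln x| as x → 0⁺.
The indeterminate product → 0, so the limit = 0.

Final answer: 0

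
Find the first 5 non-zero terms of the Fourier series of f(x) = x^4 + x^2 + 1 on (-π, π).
(44 - 8·π^2)·cos(x) + (-2 + 2·π^2)·cos(2·x) + (4/27 - 8·π^2/9)·cos(3·x) + (1/16 + π^2/2)·cos(4·x) + 1 + π^2/3 + π^4/5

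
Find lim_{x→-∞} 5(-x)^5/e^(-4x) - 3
The quotient is an ∞/∞ indeterminate form as x → -∞.
Compare growth rates of the dominant terms (exponentials ≫ polynomials ≫ logarithms), or apply L'Hôpital's rule; the quotient → 0.
Adding the constant: 0 - 3 = -3. Limit = -3.

Final answer: -3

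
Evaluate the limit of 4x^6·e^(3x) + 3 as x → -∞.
The product is a 0·∞ indeterminate form at x → -∞.
Rewrite the product as 4x^6 / e^(-3x) (an ∞/∞ form) and apply L'Hôpital, or use the standard hierarchy e^(3|x|) ≫ |x^6| as x → -∞.
The indeterminate product → 0, so the limit = 3.

Final answer: 3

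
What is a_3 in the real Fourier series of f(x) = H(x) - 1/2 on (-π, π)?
a_3 = (1/π) ∫_{-π}^{π} f(x)·cos(3x) dx.
Evaluate the integral (use parity and integration by parts as needed): a_3 = 0.

Final answer: 0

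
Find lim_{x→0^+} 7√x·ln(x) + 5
The product is a 0·∞ indeterminate form at x → 0⁺.
Rewrite the product as 7·ln(x) / x^(-1/2) and apply L'Hôpital, or use the standard hierarchy x^(-1/2) ≫ |ln x| as x → 0⁺.
The indeterminate product → 0, so the limit = 5.

Final answer: 5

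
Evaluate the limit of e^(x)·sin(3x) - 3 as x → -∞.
Evaluate the dominant behaviour as x → -∞; each term tends to a finite value or vanishes.
Limit = -3.

Final answer: -3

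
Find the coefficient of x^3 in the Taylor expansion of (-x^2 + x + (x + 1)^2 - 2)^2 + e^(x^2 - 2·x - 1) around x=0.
Expand to order 3: (-x^2 + x + (x + 1)^2 - 2)^2 + e^(x^2 - 2·x - 1) = -10·x^3·e^(-1)/3 + x^2·(3·e^(-1) + 9) + x·(-6 - 2·e^(-1)) + e^(-1) + 1 + O(x^4).
The coefficient of x^3 is -10·e^(-1)/3.

Final answer: -10·e^(-1)/3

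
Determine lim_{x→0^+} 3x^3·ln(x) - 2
The product is a 0·∞ indeterminate form at x → 0⁺.
Rewrite the product as 3·ln(x) / x^(-3) and apply L'Hôpital, or use the standard hierarchy x^(-3) ≫ |ln x| as x → 0⁺.
The indeterminate product → 0, so the limit = -2.

Final answer: -2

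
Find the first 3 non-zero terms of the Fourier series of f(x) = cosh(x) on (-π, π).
-cos(x)·sinh(π)/π + 2·cos(2·x)·sinh(π)/(5·π) + sinh(π)/π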